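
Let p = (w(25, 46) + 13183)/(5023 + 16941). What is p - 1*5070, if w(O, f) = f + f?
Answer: -111344205/21964 ≈ -5069.4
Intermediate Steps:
w(O, f) = 2*f
p = 13275/21964 (p = (2*46 + 13183)/(5023 + 16941) = (92 + 13183)/21964 = 13275*(1/21964) = 13275/21964 ≈ 0.60440)
p - 1*5070 = 13275/21964 - 1*5070 = 13275/21964 - 5070 = -111344205/21964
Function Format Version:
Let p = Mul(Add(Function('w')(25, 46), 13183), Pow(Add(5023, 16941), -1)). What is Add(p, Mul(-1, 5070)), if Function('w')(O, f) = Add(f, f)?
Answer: Rational(-111344205, 21964) ≈ -5069.4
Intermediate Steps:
Function('w')(O, f) = Mul(2, f)
p = Rational(13275, 21964) (p = Mul(Add(Mul(2, 46), 13183), Pow(Add(5023, 16941), -1)) = Mul(Add(92, 13183), Pow(21964, -1)) = Mul(13275, Rational(1, 21964)) = Rational(13275, 21964) ≈ 0.60440)
Add(p, Mul(-1, 5070)) = Add(Rational(13275, 21964), Mul(-1, 5070)) = Add(Rational(13275, 21964), -5070) = Rational(-111344205, 21964)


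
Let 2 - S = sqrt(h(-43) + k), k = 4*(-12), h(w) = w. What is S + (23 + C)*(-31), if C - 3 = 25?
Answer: -1579 - I*sqrt(91) ≈ -1579.0 - 9.5394*I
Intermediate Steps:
C = 28 (C = 3 + 25 = 28)
k = -48
S = 2 - I*sqrt(91) (S = 2 - sqrt(-43 - 48) = 2 - sqrt(-91) = 2 - I*sqrt(91) ≈ 2.0 - 9.5394*I)
S + (23 + C)*(-31) = (2 - I*sqrt(91)) + (23 + 28)*(-31) = (2 - I*sqrt(91)) + 51*(-31) = (2 - I*sqrt(91)) - 1581 = -1579 - I*sqrt(91)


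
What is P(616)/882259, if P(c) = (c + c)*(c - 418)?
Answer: 34848/126037 ≈ 0.27649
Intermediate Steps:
P(c) = 2*c*(-418 + c) (P(c) = (2*c)*(-418 + c) = 2*c*(-418 + c))
P(616)/882259 = (2*616*(-418 + 616))/882259 = (2*616*198)*(1/882259) = 243936*(1/882259) = 34848/126037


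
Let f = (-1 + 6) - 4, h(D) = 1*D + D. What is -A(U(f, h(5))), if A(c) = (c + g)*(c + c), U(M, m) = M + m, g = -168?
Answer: 3454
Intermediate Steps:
h(D) = 2*D (h(D) = D + D = 2*D)
f = 1 (f = 5 - 4 = 1)
A(c) = 2*c*(-168 + c) (A(c) = (c - 168)*(c + c) = (-168 + c)*(2*c) = 2*c*(-168 + c))
-A(U(f, h(5))) = -2*(1 + 2*5)*(-168 + (1 + 2*5)) = -2*(1 + 10)*(-168 + (1 + 10)) = -2*11*(-168 + 11) = -2*11*(-157) = -1*(-3454) = 3454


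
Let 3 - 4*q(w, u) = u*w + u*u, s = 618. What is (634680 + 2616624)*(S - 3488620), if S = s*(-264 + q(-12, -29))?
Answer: -12468780101736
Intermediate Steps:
q(w, u) = 3/4 - u**2/4 - u*w/4 (q(w, u) = 3/4 - (u*w + u*u)/4 = 3/4 - (u*w + u**2)/4 = 3/4 - (u**2 + u*w)/4 = 3/4 + (-u**2/4 - u*w/4) = 3/4 - u**2/4 - u*w/4)
S = -346389 (S = 618*(-264 + (3/4 - 1/4*(-29)**2 - 1/4*(-29)*(-12))) = 618*(-264 + (3/4 - 1/4*841 - 87)) = 618*(-264 + (3/4 - 841/4 - 87)) = 618*(-264 - 593/2) = 618*(-1121/2) = -346389)
(634680 + 2616624)*(S - 3488620) = (634680 + 2616624)*(-346389 - 3488620) = 3251304*(-3835009) = -12468780101736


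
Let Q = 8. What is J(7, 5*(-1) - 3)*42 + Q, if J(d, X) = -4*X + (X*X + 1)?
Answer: 4082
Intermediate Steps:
J(d, X) = 1 + X² - 4*X (J(d, X) = -4*X + (X² + 1) = -4*X + (1 + X²) = 1 + X² - 4*X)
J(7, 5*(-1) - 3)*42 + Q = (1 + (5*(-1) - 3)² - 4*(5*(-1) - 3))*42 + 8 = (1 + (-5 - 3)² - 4*(-5 - 3))*42 + 8 = (1 + (-8)² - 4*(-8))*42 + 8 = (1 + 64 + 32)*42 + 8 = 97*42 + 8 = 4074 + 8 = 4082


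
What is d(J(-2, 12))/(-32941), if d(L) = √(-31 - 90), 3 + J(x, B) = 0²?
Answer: -11*I/32941 ≈ -0.00033393*I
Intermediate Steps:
J(x, B) = -3 (J(x, B) = -3 + 0² = -3 + 0 = -3)
d(L) = 11*I (d(L) = √(-121) = 11*I)
d(J(-2, 12))/(-32941) = (11*I)/(-32941) = (11*I)*(-1/32941) = -11*I/32941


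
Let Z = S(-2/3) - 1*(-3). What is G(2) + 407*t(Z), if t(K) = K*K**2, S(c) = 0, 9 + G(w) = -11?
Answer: 10969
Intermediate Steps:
G(w) = -20 (G(w) = -9 - 11 = -20)
Z = 3 (Z = 0 - 1*(-3) = 0 + 3 = 3)
t(K) = K**3
G(2) + 407*t(Z) = -20 + 407*3**3 = -20 + 407*27 = -20 + 10989 = 10969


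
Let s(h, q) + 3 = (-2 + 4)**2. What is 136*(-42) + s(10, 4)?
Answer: -5711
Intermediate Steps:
s(h, q) = 1 (s(h, q) = -3 + (-2 + 4)**2 = -3 + 2**2 = -3 + 4 = 1)
136*(-42) + s(10, 4) = 136*(-42) + 1 = -5712 + 1 = -5711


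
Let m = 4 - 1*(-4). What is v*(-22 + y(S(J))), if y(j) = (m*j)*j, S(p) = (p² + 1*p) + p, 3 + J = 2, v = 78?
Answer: -1092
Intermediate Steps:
m = 8 (m = 4 + 4 = 8)
J = -1 (J = -3 + 2 = -1)
S(p) = p² + 2*p (S(p) = (p² + p) + p = (p + p²) + p = p² + 2*p)
y(j) = 8*j² (y(j) = (8*j)*j = 8*j²)
v*(-22 + y(S(J))) = 78*(-22 + 8*(-(2 - 1))²) = 78*(-22 + 8*(-1*1)²) = 78*(-22 + 8*(-1)²) = 78*(-22 + 8*1) = 78*(-22 + 8) = 78*(-14) = -1092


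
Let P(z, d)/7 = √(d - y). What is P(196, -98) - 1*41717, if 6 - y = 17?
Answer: -41717 + 7*I*√87 ≈ -41717.0 + 65.292*I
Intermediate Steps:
y = -11 (y = 6 - 1*17 = 6 - 17 = -11)
P(z, d) = 7*√(11 + d) (P(z, d) = 7*√(d - 1*(-11)) = 7*√(d + 11) = 7*√(11 + d))
P(196, -98) - 1*41717 = 7*√(11 - 98) - 1*41717 = 7*√(-87) - 41717 = 7*(I*√87) - 41717 = 7*I*√87 - 41717 = -41717 + 7*I*√87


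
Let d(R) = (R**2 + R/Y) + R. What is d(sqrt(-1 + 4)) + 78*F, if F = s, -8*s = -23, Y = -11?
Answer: 909/4 + 10*sqrt(3)/11 ≈ 228.82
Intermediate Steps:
s = 23/8 (s = -1/8*(-23) = 23/8 ≈ 2.8750)
d(R) = R**2 + 10*R/11 (d(R) = (R**2 + R/(-11)) + R = (R**2 - R/11) + R = R**2 + 10*R/11)
F = 23/8 ≈ 2.8750
d(sqrt(-1 + 4)) + 78*F = sqrt(-1 + 4)*(10 + 11*sqrt(-1 + 4))/11 + 78*(23/8) = sqrt(3)*(10 + 11*sqrt(3))/11 + 897/4 = 897/4 + sqrt(3)*(10 + 11*sqrt(3))/11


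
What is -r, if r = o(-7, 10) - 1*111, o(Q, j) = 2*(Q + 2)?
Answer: 121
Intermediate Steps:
o(Q, j) = 4 + 2*Q (o(Q, j) = 2*(2 + Q) = 4 + 2*Q)
r = -121 (r = (4 + 2*(-7)) - 1*111 = (4 - 14) - 111 = -10 - 111 = -121)
-r = -1*(-121) = 121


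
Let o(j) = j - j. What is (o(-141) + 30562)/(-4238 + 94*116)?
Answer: 15281/3333 ≈ 4.5848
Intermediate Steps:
o(j) = 0
(o(-141) + 30562)/(-4238 + 94*116) = (0 + 30562)/(-4238 + 94*116) = 30562/(-4238 + 10904) = 30562/6666 = 30562*(1/6666) = 15281/3333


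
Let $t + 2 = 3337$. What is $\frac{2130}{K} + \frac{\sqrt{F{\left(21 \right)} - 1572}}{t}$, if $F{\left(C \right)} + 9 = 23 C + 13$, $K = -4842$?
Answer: $- \frac{355}{807} + \frac{i \sqrt{1085}}{3335} \approx -0.4399 + 0.0098769 i$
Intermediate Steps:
$F{\left(C \right)} = 4 + 23 C$ ($F{\left(C \right)} = -9 + \left(23 C + 13\right) = -9 + \left(13 + 23 C\right) = 4 + 23 C$)
$t = 3335$ ($t = -2 + 3337 = 3335$)
$\frac{2130}{K} + \frac{\sqrt{F{\left(21 \right)} - 1572}}{t} = \frac{2130}{-4842} + \frac{\sqrt{\left(4 + 23 \cdot 21\right) - 1572}}{3335} = 2130 \left(- \frac{1}{4842}\right) + \sqrt{\left(4 + 483\right) - 1572} \cdot \frac{1}{3335} = - \frac{355}{807} + \sqrt{487 - 1572} \cdot \frac{1}{3335} = - \frac{355}{807} + \sqrt{-1085} \cdot \frac{1}{3335} = - \frac{355}{807} + i \sqrt{1085} \cdot \frac{1}{3335} = - \frac{355}{807} + \frac{i \sqrt{1085}}{3335}$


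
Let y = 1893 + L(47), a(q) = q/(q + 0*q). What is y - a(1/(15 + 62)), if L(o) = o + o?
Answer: 1986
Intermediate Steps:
L(o) = 2*o
a(q) = 1 (a(q) = q/(q + 0) = q/q = 1)
y = 1987 (y = 1893 + 2*47 = 1893 + 94 = 1987)
y - a(1/(15 + 62)) = 1987 - 1*1 = 1987 - 1 = 1986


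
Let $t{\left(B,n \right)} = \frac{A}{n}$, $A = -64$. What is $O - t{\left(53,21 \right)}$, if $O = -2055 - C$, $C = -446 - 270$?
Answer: $- \frac{28055}{21} \approx -1336.0$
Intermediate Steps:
$t{\left(B,n \right)} = - \frac{64}{n}$
$C = -716$
$O = -1339$ ($O = -2055 - -716 = -2055 + 716 = -1339$)
$O - t{\left(53,21 \right)} = -1339 - - \frac{64}{21} = -1339 + \frac{64}{21} = - \frac{28055}{21}$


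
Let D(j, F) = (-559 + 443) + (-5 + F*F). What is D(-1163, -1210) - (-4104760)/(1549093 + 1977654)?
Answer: 5163087651073/3526747 ≈ 1.4640e+6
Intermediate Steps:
D(j, F) = -121 + F² (D(j, F) = -116 + (-5 + F²) = -121 + F²)
D(-1163, -1210) - (-4104760)/(1549093 + 1977654) = (-121 + (-1210)²) - (-4104760)/(1549093 + 1977654) = (-121 + 1464100) - (-4104760)/3526747 = 1463979 - (-4104760)/3526747 = 1463979 - 1*(-4104760/3526747) = 1463979 + 4104760/3526747 = 5163087651073/3526747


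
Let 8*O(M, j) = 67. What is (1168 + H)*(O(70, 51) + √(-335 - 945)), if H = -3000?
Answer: -15343 - 29312*I*√5 ≈ -15343.0 - 65544.0*I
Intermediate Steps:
O(M, j) = 67/8 (O(M, j) = (⅛)*67 = 67/8)
(1168 + H)*(O(70, 51) + √(-335 - 945)) = (1168 - 3000)*(67/8 + √(-335 - 945)) = -1832*(67/8 + √(-1280)) = -1832*(67/8 + 16*I*√5) = -15343 - 29312*I*√5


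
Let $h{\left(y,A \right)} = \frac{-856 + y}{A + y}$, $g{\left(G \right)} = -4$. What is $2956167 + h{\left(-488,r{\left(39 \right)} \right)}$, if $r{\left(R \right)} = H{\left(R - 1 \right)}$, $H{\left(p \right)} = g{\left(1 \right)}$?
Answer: $\frac{121202959}{41} \approx 2.9562 \cdot 10^{6}$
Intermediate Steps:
$H{\left(p \right)} = -4$
$r{\left(R \right)} = -4$
$h{\left(y,A \right)} = \frac{-856 + y}{A + y}$
$2956167 + h{\left(-488,r{\left(39 \right)} \right)} = 2956167 + \frac{-856 - 488}{-4 - 488} = 2956167 + \frac{1}{-492} \left(-1344\right) = 2956167 - - \frac{112}{41} = 2956167 + \frac{112}{41} = \frac{121202959}{41}$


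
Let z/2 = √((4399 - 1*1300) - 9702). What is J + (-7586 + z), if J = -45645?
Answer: -53231 + 2*I*√6603 ≈ -53231.0 + 162.52*I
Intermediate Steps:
z = 2*I*√6603 (z = 2*√((4399 - 1*1300) - 9702) = 2*√((4399 - 1300) - 9702) = 2*√(3099 - 9702) = 2*√(-6603) = 2*(I*√6603) = 2*I*√6603 ≈ 162.52*I)
J + (-7586 + z) = -45645 + (-7586 + 2*I*√6603) = -53231 + 2*I*√6603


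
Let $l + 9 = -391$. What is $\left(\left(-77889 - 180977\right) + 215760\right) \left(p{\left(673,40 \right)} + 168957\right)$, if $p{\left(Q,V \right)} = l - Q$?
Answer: $-7236807704$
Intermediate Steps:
$l = -400$ ($l = -9 - 391 = -400$)
$p{\left(Q,V \right)} = -400 - Q$
$\left(\left(-77889 - 180977\right) + 215760\right) \left(p{\left(673,40 \right)} + 168957\right) = \left(\left(-77889 - 180977\right) + 215760\right) \left(\left(-400 - 673\right) + 168957\right) = \left(-258866 + 215760\right) \left(\left(-400 - 673\right) + 168957\right) = - 43106 \left(-1073 + 168957\right) = \left(-43106\right) 167884 = -7236807704$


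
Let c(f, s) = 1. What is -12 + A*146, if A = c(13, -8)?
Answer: 134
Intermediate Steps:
A = 1
-12 + A*146 = -12 + 1*146 = -12 + 146 = 134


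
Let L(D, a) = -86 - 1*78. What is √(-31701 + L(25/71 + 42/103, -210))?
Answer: I*√31865 ≈ 178.51*I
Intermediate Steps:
L(D, a) = -164 (L(D, a) = -86 - 78 = -164)
√(-31701 + L(25/71 + 42/103, -210)) = √(-31701 - 164) = √(-31865) = I*√31865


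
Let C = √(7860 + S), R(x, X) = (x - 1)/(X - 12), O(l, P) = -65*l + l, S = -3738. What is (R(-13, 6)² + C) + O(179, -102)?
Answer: -103055/9 + 3*√458 ≈ -11386.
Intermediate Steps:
O(l, P) = -64*l
R(x, X) = (-1 + x)/(-12 + X)
C = 3*√458 (C = √(7860 - 3738) = √4122 = 3*√458 ≈ 64.203)
(R(-13, 6)² + C) + O(179, -102) = (((-1 - 13)/(-12 + 6))² + 3*√458) - 64*179 = ((-14/(-6))² + 3*√458) - 11456 = ((-⅙*(-14))² + 3*√458) - 11456 = ((7/3)² + 3*√458) - 11456 = (49/9 + 3*√458) - 11456 = -103055/9 + 3*√458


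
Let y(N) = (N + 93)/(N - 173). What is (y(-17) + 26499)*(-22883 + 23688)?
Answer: 21331373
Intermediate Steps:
y(N) = (93 + N)/(-173 + N)
(y(-17) + 26499)*(-22883 + 23688) = ((93 - 17)/(-173 - 17) + 26499)*(-22883 + 23688) = (76/(-190) + 26499)*805 = (-1/190*76 + 26499)*805 = (-⅖ + 26499)*805 = (132493/5)*805 = 21331373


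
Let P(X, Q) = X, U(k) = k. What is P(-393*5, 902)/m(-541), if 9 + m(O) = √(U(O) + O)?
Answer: 17685/1163 + 1965*I*√1082/1163 ≈ 15.206 + 55.577*I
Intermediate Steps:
m(O) = -9 + √2*√O (m(O) = -9 + √(O + O) = -9 + √(2*O) = -9 + √2*√O)
P(-393*5, 902)/m(-541) = (-393*5)/(-9 + √2*√(-541)) = -1965/(-9 + √2*(I*√541)) = -1965/(-9 + I*√1082)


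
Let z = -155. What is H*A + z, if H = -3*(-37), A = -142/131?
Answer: -36067/131 ≈ -275.32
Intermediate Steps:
A = -142/131 (A = -142*1/131 = -142/131 ≈ -1.0840)
H = 111
H*A + z = 111*(-142/131) - 155 = -15762/131 - 155 = -36067/131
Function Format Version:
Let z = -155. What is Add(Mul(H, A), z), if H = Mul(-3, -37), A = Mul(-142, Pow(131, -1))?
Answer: Rational(-36067, 131) ≈ -275.32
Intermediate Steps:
A = Rational(-142, 131) (A = Mul(-142, Rational(1, 131)) = Rational(-142, 131) ≈ -1.0840)
H = 111
Add(Mul(H, A), z) = Add(Mul(111, Rational(-142, 131)), -155) = Add(Rational(-15762, 131), -155) = Rational(-36067, 131)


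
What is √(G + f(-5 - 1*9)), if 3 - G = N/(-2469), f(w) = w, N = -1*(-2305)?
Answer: 17*I*√212334/2469 ≈ 3.1728*I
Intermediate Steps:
N = 2305
G = 9712/2469 (G = 3 - 2305/(-2469) = 3 - 2305*(-1)/2469 = 3 - 1*(-2305/2469) = 3 + 2305/2469 = 9712/2469 ≈ 3.9336)
√(G + f(-5 - 1*9)) = √(9712/2469 + (-5 - 1*9)) = √(9712/2469 + (-5 - 9)) = √(9712/2469 - 14) = √(-24854/2469) = 17*I*√212334/2469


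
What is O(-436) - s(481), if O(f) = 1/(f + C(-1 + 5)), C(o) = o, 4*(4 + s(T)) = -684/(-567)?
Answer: 11177/3024 ≈ 3.6961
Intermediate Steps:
s(T) = -233/63 (s(T) = -4 + (-684/(-567))/4 = -4 + (-684*(-1/567))/4 = -4 + (1/4)*(76/63) = -4 + 19/63 = -233/63)
O(f) = 1/(4 + f) (O(f) = 1/(f + (-1 + 5)) = 1/(f + 4) = 1/(4 + f))
O(-436) - s(481) = 1/(4 - 436) - 1*(-233/63) = 1/(-432) + 233/63 = -1/432 + 233/63 = 11177/3024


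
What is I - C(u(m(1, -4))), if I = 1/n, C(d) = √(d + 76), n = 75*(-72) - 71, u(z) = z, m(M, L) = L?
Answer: -1/5471 - 6*√2 ≈ -8.4855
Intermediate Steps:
n = -5471 (n = -5400 - 71 = -5471)
C(d) = √(76 + d)
I = -1/5471 (I = 1/(-5471) = -1/5471 ≈ -0.00018278)
I - C(u(m(1, -4))) = -1/5471 - √(76 - 4) = -1/5471 - √72 = -1/5471 - 6*√2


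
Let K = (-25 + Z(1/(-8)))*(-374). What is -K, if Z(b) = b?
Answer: -37587/4 ≈ -9396.8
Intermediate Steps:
K = 37587/4 (K = (-25 + 1/(-8))*(-374) = (-25 - ⅛)*(-374) = -201/8*(-374) = 37587/4 ≈ 9396.8)
-K = -1*37587/4 = -37587/4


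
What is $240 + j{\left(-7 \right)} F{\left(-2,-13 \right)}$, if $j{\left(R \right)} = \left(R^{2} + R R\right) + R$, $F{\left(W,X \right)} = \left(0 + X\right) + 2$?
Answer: $-761$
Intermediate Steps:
$F{\left(W,X \right)} = 2 + X$ ($F{\left(W,X \right)} = X + 2 = 2 + X$)
$j{\left(R \right)} = R + 2 R^{2}$ ($j{\left(R \right)} = \left(R^{2} + R^{2}\right) + R = 2 R^{2} + R = R + 2 R^{2}$)
$240 + j{\left(-7 \right)} F{\left(-2,-13 \right)} = 240 + - 7 \left(1 + 2 \left(-7\right)\right) \left(2 - 13\right) = 240 + - 7 \left(1 - 14\right) \left(-11\right) = 240 + \left(-7\right) \left(-13\right) \left(-11\right) = 240 + 91 \left(-11\right) = 240 - 1001 = -761$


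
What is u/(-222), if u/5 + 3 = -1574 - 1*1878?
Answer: 17275/222 ≈ 77.815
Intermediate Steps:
u = -17275 (u = -15 + 5*(-1574 - 1*1878) = -15 + 5*(-1574 - 1878) = -15 + 5*(-3452) = -15 - 17260 = -17275)
u/(-222) = -17275/(-222) = -1/222*(-17275) = 17275/222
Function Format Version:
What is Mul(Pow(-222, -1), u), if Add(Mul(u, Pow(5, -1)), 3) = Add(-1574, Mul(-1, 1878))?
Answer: Rational(17275, 222) ≈ 77.815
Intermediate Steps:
u = -17275 (u = Add(-15, Mul(5, Add(-1574, Mul(-1, 1878)))) = Add(-15, Mul(5, Add(-1574, -1878))) = Add(-15, Mul(5, -3452)) = Add(-15, -17260) = -17275)
Mul(Pow(-222, -1), u) = Mul(Pow(-222, -1), -17275) = Mul(Rational(-1, 222), -17275) = Rational(17275, 222)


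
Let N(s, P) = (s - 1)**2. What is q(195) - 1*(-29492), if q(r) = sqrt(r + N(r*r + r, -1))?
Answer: 29492 + 154*sqrt(61591) ≈ 67711.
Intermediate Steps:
N(s, P) = (-1 + s)**2
q(r) = sqrt(r + (-1 + r + r**2)**2) (q(r) = sqrt(r + (-1 + (r*r + r))**2) = sqrt(r + (-1 + (r**2 + r))**2) = sqrt(r + (-1 + (r + r**2))**2) = sqrt(r + (-1 + r + r**2)**2))
q(195) - 1*(-29492) = sqrt(195 + (-1 + 195*(1 + 195))**2) - 1*(-29492) = sqrt(195 + (-1 + 195*196)**2) + 29492 = sqrt(195 + (-1 + 38220)**2) + 29492 = sqrt(195 + 38219**2) + 29492 = sqrt(195 + 1460691961) + 29492 = sqrt(1460692156) + 29492 = 154*sqrt(61591) + 29492 = 29492 + 154*sqrt(61591)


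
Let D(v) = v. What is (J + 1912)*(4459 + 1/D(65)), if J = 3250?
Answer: 1496133432/65 ≈ 2.3017e+7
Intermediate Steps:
(J + 1912)*(4459 + 1/D(65)) = (3250 + 1912)*(4459 + 1/65) = 5162*(4459 + 1/65) = 5162*(289836/65) = 1496133432/65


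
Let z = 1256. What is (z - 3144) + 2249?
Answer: 361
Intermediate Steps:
(z - 3144) + 2249 = (1256 - 3144) + 2249 = -1888 + 2249 = 361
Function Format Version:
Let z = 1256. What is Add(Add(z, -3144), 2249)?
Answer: 361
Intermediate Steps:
Add(Add(z, -3144), 2249) = Add(Add(1256, -3144), 2249) = Add(-1888, 2249) = 361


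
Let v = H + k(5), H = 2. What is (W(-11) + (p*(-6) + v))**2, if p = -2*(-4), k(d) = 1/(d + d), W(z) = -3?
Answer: 239121/100 ≈ 2391.2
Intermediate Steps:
k(d) = 1/(2*d)
p = 8
v = 21/10 (v = 2 + (1/2)/5 = 2 + (1/2)*(1/5) = 2 + 1/10 = 21/10 ≈ 2.1000)
(W(-11) + (p*(-6) + v))**2 = (-3 + (8*(-6) + 21/10))**2 = (-3 + (-48 + 21/10))**2 = (-3 - 459/10)**2 = (-489/10)**2 = 239121/100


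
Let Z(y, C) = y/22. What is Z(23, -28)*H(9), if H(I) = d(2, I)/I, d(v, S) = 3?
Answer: 23/66 ≈ 0.34848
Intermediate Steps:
Z(y, C) = y/22 (Z(y, C) = y*(1/22) = y/22)
H(I) = 3/I
Z(23, -28)*H(9) = ((1/22)*23)*(3/9) = 23*(3*(1/9))/22 = (23/22)*(1/3) = 23/66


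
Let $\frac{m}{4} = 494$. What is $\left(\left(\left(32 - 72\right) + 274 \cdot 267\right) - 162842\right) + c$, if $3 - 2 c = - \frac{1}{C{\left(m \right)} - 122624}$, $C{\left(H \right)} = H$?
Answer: $- \frac{21649680361}{241296} \approx -89723.0$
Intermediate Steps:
$m = 1976$ ($m = 4 \cdot 494 = 1976$)
$c = \frac{361943}{241296}$ ($c = \frac{3}{2} - \frac{\left(-1\right) \frac{1}{1976 - 122624}}{2} = \frac{3}{2} - \frac{\left(-1\right) \frac{1}{-120648}}{2} = \frac{3}{2} - \frac{\left(-1\right) \left(- \frac{1}{120648}\right)}{2} = \frac{3}{2} - \frac{1}{241296} = \frac{361943}{241296} \approx 1.5$)
$\left(\left(\left(32 - 72\right) + 274 \cdot 267\right) - 162842\right) + c = \left(\left(\left(32 - 72\right) + 274 \cdot 267\right) - 162842\right) + \frac{361943}{241296} = \left(\left(-40 + 73158\right) - 162842\right) + \frac{361943}{241296} = \left(73118 - 162842\right) + \frac{361943}{241296} = -89724 + \frac{361943}{241296} = - \frac{21649680361}{241296}$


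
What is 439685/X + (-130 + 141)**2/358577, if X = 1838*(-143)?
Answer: -157629125331/94246227218 ≈ -1.6725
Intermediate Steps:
X = -262834
439685/X + (-130 + 141)**2/358577 = 439685/(-262834) + (-130 + 141)**2/358577 = 439685*(-1/262834) + 11**2*(1/358577) = -439685/262834 + 121*(1/358577) = -439685/262834 + 121/358577 = -157629125331/94246227218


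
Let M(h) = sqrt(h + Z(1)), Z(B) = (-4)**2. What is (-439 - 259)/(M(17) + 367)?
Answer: -128083/67328 + 349*sqrt(33)/67328 ≈ -1.8726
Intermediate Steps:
Z(B) = 16
M(h) = sqrt(16 + h) (M(h) = sqrt(h + 16) = sqrt(16 + h))
(-439 - 259)/(M(17) + 367) = (-439 - 259)/(sqrt(16 + 17) + 367) = -698/(sqrt(33) + 367) = -698/(367 + sqrt(33))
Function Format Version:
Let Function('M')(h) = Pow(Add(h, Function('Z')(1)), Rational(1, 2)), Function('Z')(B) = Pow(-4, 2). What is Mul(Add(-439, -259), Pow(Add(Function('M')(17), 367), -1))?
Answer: Add(Rational(-128083, 67328), Mul(Rational(349, 67328), Pow(33, Rational(1, 2)))) ≈ -1.8726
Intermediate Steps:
Function('Z')(B) = 16
Function('M')(h) = Pow(Add(16, h), Rational(1, 2)) (Function('M')(h) = Pow(Add(h, 16), Rational(1, 2)) = Pow(Add(16, h), Rational(1, 2)))
Mul(Add(-439, -259), Pow(Add(Function('M')(17), 367), -1)) = Mul(Add(-439, -259), Pow(Add(Pow(Add(16, 17), Rational(1, 2)), 367), -1)) = Mul(-698, Pow(Add(Pow(33, Rational(1, 2)), 367), -1)) = Mul(-698, Pow(Add(367, Pow(33, Rational(1, 2))), -1))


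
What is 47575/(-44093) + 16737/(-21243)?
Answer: -582873422/312222533 ≈ -1.8669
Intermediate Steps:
47575/(-44093) + 16737/(-21243) = 47575*(-1/44093) + 16737*(-1/21243) = -47575/44093 - 5579/7081 = -582873422/312222533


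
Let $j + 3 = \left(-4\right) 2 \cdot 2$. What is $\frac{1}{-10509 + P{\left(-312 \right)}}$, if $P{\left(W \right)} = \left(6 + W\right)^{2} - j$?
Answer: $\frac{1}{83146} \approx 1.2027 \cdot 10^{-5}$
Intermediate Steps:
$j = -19$ ($j = -3 + \left(-4\right) 2 \cdot 2 = -3 - 16 = -19$)
$P{\left(W \right)} = 19 + \left(6 + W\right)^{2}$ ($P{\left(W \right)} = \left(6 + W\right)^{2} - -19 = \left(6 + W\right)^{2} + 19 = 19 + \left(6 + W\right)^{2}$)
$\frac{1}{-10509 + P{\left(-312 \right)}} = \frac{1}{-10509 + \left(19 + \left(6 - 312\right)^{2}\right)} = \frac{1}{-10509 + \left(19 + \left(-306\right)^{2}\right)} = \frac{1}{-10509 + \left(19 + 93636\right)} = \frac{1}{-10509 + 93655} = \frac{1}{83146}$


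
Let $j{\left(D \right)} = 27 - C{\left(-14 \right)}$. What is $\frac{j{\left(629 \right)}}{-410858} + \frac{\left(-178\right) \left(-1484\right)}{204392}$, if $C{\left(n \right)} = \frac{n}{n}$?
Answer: $\frac{6782728014}{5248505521} \approx 1.2923$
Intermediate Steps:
$C{\left(n \right)} = 1$
$j{\left(D \right)} = 26$ ($j{\left(D \right)} = 27 - 1 = 26$)
$\frac{j{\left(629 \right)}}{-410858} + \frac{\left(-178\right) \left(-1484\right)}{204392} = \frac{26}{-410858} + \frac{\left(-178\right) \left(-1484\right)}{204392} = 26 \left(- \frac{1}{410858}\right) + 264152 \cdot \frac{1}{204392} = - \frac{13}{205429} + \frac{33019}{25549} = \frac{6782728014}{5248505521}$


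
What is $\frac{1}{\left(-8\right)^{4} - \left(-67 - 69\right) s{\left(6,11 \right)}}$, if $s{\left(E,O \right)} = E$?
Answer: $\frac{1}{4912} \approx 0.00020358$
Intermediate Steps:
$\frac{1}{\left(-8\right)^{4} - \left(-67 - 69\right) s{\left(6,11 \right)}} = \frac{1}{\left(-8\right)^{4} - \left(-67 - 69\right) 6} = \frac{1}{4096 - \left(-136\right) 6} = \frac{1}{4096 - -816} = \frac{1}{4096 + 816} = \frac{1}{4912}$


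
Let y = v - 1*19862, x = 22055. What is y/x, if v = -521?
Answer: -1853/2005 ≈ -0.92419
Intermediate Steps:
y = -20383 (y = -521 - 1*19862 = -521 - 19862 = -20383)
y/x = -20383/22055 = -20383*1/22055 = -1853/2005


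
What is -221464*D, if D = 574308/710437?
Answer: -18169792416/101491 ≈ -1.7903e+5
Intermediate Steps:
D = 82044/101491 (D = 574308*(1/710437) = 82044/101491 ≈ 0.80839)
-221464*D = -221464/(1/(82044/101491)) = -221464/101491/82044 = -221464*82044/101491 = -18169792416/101491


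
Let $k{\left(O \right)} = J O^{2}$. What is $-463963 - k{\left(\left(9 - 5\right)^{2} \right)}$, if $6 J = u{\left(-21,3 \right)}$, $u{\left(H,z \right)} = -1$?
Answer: $- \frac{1391761}{3} \approx -4.6392 \cdot 10^{5}$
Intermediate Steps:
$J = - \frac{1}{6}$ ($J = \frac{1}{6} \left(-1\right) = - \frac{1}{6} \approx -0.16667$)
$k{\left(O \right)} = - \frac{O^{2}}{6}$
$-463963 - k{\left(\left(9 - 5\right)^{2} \right)} = -463963 - - \frac{\left(\left(9 - 5\right)^{2}\right)^{2}}{6} = -463963 - - \frac{\left(4^{2}\right)^{2}}{6} = -463963 - - \frac{16^{2}}{6} = -463963 - \left(- \frac{1}{6}\right) 256 = -463963 - - \frac{128}{3} = -463963 + \frac{128}{3} = - \frac{1391761}{3}$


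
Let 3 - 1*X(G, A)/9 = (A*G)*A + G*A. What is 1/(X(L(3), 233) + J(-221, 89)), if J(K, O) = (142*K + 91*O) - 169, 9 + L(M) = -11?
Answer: 1/9790535 ≈ 1.0214e-7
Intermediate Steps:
L(M) = -20 (L(M) = -9 - 11 = -20)
J(K, O) = -169 + 91*O + 142*K (J(K, O) = (91*O + 142*K) - 169 = -169 + 91*O + 142*K)
X(G, A) = 27 - 9*A*G - 9*G*A² (X(G, A) = 27 - 9*((A*G)*A + G*A) = 27 - 9*(G*A² + A*G) = 27 - 9*(A*G + G*A²) = 27 + (-9*A*G - 9*G*A²) = 27 - 9*A*G - 9*G*A²)
1/(X(L(3), 233) + J(-221, 89)) = 1/((27 - 9*233*(-20) - 9*(-20)*233²) + (-169 + 91*89 + 142*(-221))) = 1/((27 + 41940 - 9*(-20)*54289) + (-169 + 8099 - 31382)) = 1/((27 + 41940 + 9772020) - 23452) = 1/(9813987 - 23452) = 1/9790535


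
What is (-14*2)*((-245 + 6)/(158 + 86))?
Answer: 1673/61 ≈ 27.426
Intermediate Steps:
(-14*2)*((-245 + 6)/(158 + 86)) = -(-6692)/244 = -28*(-239/244) = 1673/61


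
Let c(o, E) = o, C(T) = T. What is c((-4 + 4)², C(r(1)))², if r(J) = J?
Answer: 0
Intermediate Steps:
c((-4 + 4)², C(r(1)))² = ((-4 + 4)²)² = (0²)² = 0² = 0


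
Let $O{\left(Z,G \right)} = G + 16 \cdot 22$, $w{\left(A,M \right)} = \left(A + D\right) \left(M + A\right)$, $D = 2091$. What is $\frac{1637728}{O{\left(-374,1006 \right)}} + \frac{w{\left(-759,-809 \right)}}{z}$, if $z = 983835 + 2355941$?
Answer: $\frac{21354720245}{17716468} \approx 1205.4$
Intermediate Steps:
$z = 3339776$
$w{\left(A,M \right)} = \left(2091 + A\right) \left(A + M\right)$ ($w{\left(A,M \right)} = \left(A + 2091\right) \left(M + A\right) = \left(2091 + A\right) \left(A + M\right)$)
$O{\left(Z,G \right)} = 352 + G$ ($O{\left(Z,G \right)} = G + 352 = 352 + G$)
$\frac{1637728}{O{\left(-374,1006 \right)}} + \frac{w{\left(-759,-809 \right)}}{z} = \frac{1637728}{352 + 1006} + \frac{\left(-759\right)^{2} + 2091 \left(-759\right) + 2091 \left(-809\right) - -614031}{3339776} = \frac{1637728}{1358} + \left(576081 - 1587069 - 1691619 + 614031\right) \frac{1}{3339776} = 1637728 \cdot \frac{1}{1358} - \frac{16317}{26092} = \frac{818864}{679} - \frac{16317}{26092} = \frac{21354720245}{17716468}$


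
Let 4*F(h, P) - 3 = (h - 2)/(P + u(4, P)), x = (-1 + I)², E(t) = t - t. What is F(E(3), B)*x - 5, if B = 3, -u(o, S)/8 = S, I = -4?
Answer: 1205/84 ≈ 14.345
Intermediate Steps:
u(o, S) = -8*S
E(t) = 0
x = 25 (x = (-1 - 4)² = (-5)² = 25)
F(h, P) = ¾ - (-2 + h)/(28*P) (F(h, P) = ¾ + ((h - 2)/(P - 8*P))/4 = ¾ + ((-2 + h)/((-7*P)))/4 = ¾ + ((-2 + h)*(-1/(7*P)))/4 = ¾ + (-(-2 + h)/(7*P))/4 = ¾ - (-2 + h)/(28*P))
F(E(3), B)*x - 5 = ((1/28)*(2 - 1*0 + 21*3)/3)*25 - 5 = ((1/28)*(⅓)*(2 + 0 + 63))*25 - 5 = ((1/28)*(⅓)*65)*25 - 5 = (65/84)*25 - 5 = 1625/84 - 5 = 1205/84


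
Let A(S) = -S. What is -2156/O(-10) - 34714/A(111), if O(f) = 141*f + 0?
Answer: 8197676/26085 ≈ 314.27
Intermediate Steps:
O(f) = 141*f
-2156/O(-10) - 34714/A(111) = -2156/(141*(-10)) - 34714/((-1*111)) = -2156/(-1410) - 34714/(-111) = -2156*(-1/1410) - 34714*(-1/111) = 1078/705 + 34714/111 = 8197676/26085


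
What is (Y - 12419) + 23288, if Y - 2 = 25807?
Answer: 36678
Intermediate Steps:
Y = 25809 (Y = 2 + 25807 = 25809)
(Y - 12419) + 23288 = (25809 - 12419) + 23288 = 13390 + 23288 = 36678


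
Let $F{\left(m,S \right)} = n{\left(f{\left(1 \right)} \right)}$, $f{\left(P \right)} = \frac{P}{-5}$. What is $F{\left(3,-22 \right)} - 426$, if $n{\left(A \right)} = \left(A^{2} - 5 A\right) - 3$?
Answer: $- \frac{10699}{25} \approx -427.96$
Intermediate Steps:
$f{\left(P \right)} = - \frac{P}{5}$ ($f{\left(P \right)} = P \left(- \frac{1}{5}\right) = - \frac{P}{5}$)
$n{\left(A \right)} = -3 + A^{2} - 5 A$
$F{\left(m,S \right)} = - \frac{49}{25}$ ($F{\left(m,S \right)} = -3 + \left(\left(- \frac{1}{5}\right) 1\right)^{2} - 5 \left(\left(- \frac{1}{5}\right) 1\right) = -3 + \left(- \frac{1}{5}\right)^{2} - -1 = -3 + \frac{1}{25} + 1 = - \frac{49}{25}$)
$F{\left(3,-22 \right)} - 426 = - \frac{49}{25} - 426 = - \frac{10699}{25}$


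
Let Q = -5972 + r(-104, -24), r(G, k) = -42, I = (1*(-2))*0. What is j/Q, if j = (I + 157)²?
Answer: -24649/6014 ≈ -4.0986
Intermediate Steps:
I = 0 (I = -2*0 = 0)
Q = -6014 (Q = -5972 - 42 = -6014)
j = 24649 (j = (0 + 157)² = 157² = 24649)
j/Q = 24649/(-6014) = 24649*(-1/6014) = -24649/6014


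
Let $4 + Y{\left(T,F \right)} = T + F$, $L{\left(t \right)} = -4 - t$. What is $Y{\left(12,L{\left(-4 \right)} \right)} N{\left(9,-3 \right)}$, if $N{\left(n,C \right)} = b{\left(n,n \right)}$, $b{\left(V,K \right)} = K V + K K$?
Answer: $1296$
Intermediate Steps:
$b{\left(V,K \right)} = K^{2} + K V$ ($b{\left(V,K \right)} = K V + K^{2} = K^{2} + K V$)
$Y{\left(T,F \right)} = -4 + F + T$ ($Y{\left(T,F \right)} = -4 + \left(T + F\right) = -4 + \left(F + T\right) = -4 + F + T$)
$N{\left(n,C \right)} = 2 n^{2}$ ($N{\left(n,C \right)} = n \left(n + n\right) = n 2 n = 2 n^{2}$)
$Y{\left(12,L{\left(-4 \right)} \right)} N{\left(9,-3 \right)} = \left(-4 - 0 + 12\right) 2 \cdot 9^{2} = \left(-4 + \left(-4 + 4\right) + 12\right) 2 \cdot 81 = \left(-4 + 0 + 12\right) 162 = 8 \cdot 162 = 1296$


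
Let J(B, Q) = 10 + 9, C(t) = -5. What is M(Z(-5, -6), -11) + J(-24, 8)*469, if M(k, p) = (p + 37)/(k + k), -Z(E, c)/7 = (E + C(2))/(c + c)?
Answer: 311807/35 ≈ 8908.8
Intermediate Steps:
Z(E, c) = -7*(-5 + E)/(2*c) (Z(E, c) = -7*(E - 5)/(c + c) = -7*(-5 + E)/(2*c))
J(B, Q) = 19
M(k, p) = (37 + p)/(2*k) (M(k, p) = (37 + p)/((2*k)) = (37 + p)*(1/(2*k)) = (37 + p)/(2*k))
M(Z(-5, -6), -11) + J(-24, 8)*469 = (37 - 11)/(2*(((7/2)*(5 - 1*(-5))/(-6)))) + 19*469 = (½)*26/((7/2)*(-⅙)*(5 + 5)) + 8911 = (½)*26/((7/2)*(-⅙)*10) + 8911 = (½)*26/(-35/6) + 8911 = (½)*(-6/35)*26 + 8911 = -78/35 + 8911 = 311807/35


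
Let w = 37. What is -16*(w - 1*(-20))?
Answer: -912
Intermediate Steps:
-16*(w - 1*(-20)) = -16*(37 - 1*(-20)) = -16*(37 + 20) = -16*57 = -912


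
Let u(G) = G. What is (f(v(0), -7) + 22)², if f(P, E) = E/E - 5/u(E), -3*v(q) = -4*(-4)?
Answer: 27556/49 ≈ 562.37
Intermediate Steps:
v(q) = -16/3 (v(q) = -(-4)*(-4)/3 = -⅓*16 = -16/3)
f(P, E) = 1 - 5/E (f(P, E) = E/E - 5/E = 1 - 5/E)
(f(v(0), -7) + 22)² = ((-5 - 7)/(-7) + 22)² = (-⅐*(-12) + 22)² = (12/7 + 22)² = (166/7)² = 27556/49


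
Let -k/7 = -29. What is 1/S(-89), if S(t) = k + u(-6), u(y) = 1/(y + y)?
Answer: 12/2435 ≈ 0.0049281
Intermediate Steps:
k = 203 (k = -7*(-29) = 203)
u(y) = 1/(2*y)
S(t) = 2435/12 (S(t) = 203 + (½)/(-6) = 203 + (½)*(-⅙) = 203 - 1/12 = 2435/12)
1/S(-89) = 1/(2435/12) = 12/2435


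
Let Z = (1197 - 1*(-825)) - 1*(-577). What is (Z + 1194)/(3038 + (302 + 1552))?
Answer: 3793/4892 ≈ 0.77535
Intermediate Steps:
Z = 2599 (Z = (1197 + 825) + 577 = 2022 + 577 = 2599)
(Z + 1194)/(3038 + (302 + 1552)) = (2599 + 1194)/(3038 + (302 + 1552)) = 3793/(3038 + 1854) = 3793/4892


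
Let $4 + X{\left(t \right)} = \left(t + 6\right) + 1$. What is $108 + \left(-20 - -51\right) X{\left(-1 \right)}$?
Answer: $170$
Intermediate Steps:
$X{\left(t \right)} = 3 + t$ ($X{\left(t \right)} = -4 + \left(\left(t + 6\right) + 1\right) = -4 + \left(\left(6 + t\right) + 1\right) = -4 + \left(7 + t\right) = 3 + t$)
$108 + \left(-20 - -51\right) X{\left(-1 \right)} = 108 + \left(-20 - -51\right) \left(3 - 1\right) = 108 + \left(-20 + 51\right) 2 = 108 + 31 \cdot 2 = 108 + 62 = 170$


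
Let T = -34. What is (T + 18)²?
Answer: 256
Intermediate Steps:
(T + 18)² = (-34 + 18)² = (-16)² = 256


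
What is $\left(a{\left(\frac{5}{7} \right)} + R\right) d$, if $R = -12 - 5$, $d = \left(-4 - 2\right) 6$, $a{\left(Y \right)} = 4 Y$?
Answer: $\frac{3564}{7} \approx 509.14$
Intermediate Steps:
$d = -36$ ($d = \left(-6\right) 6 = -36$)
$R = -17$ ($R = -12 - 5 = -17$)
$\left(a{\left(\frac{5}{7} \right)} + R\right) d = \left(4 \cdot \frac{5}{7} - 17\right) \left(-36\right) = \left(\frac{20}{7} - 17\right) \left(-36\right) = \left(- \frac{99}{7}\right) \left(-36\right) = \frac{3564}{7}$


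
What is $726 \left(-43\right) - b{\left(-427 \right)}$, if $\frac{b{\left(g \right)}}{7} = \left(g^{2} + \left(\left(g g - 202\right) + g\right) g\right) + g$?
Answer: $541796768$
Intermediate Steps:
$b{\left(g \right)} = 7 g + 7 g^{2} + 7 g \left(-202 + g + g^{2}\right)$ ($b{\left(g \right)} = 7 \left(\left(g^{2} + \left(\left(g g - 202\right) + g\right) g\right) + g\right) = 7 \left(\left(g^{2} + \left(\left(g^{2} - 202\right) + g\right) g\right) + g\right) = 7 \left(\left(g^{2} + \left(\left(-202 + g^{2}\right) + g\right) g\right) + g\right) = 7 \left(\left(g^{2} + \left(-202 + g + g^{2}\right) g\right) + g\right) = 7 \left(\left(g^{2} + g \left(-202 + g + g^{2}\right)\right) + g\right) = 7 \left(g + g^{2} + g \left(-202 + g + g^{2}\right)\right) = 7 g + 7 g^{2} + 7 g \left(-202 + g + g^{2}\right)$)
$726 \left(-43\right) - b{\left(-427 \right)} = 726 \left(-43\right) - 7 \left(-427\right) \left(-201 + \left(-427\right)^{2} + 2 \left(-427\right)\right) = -31218 - 7 \left(-427\right) \left(-201 + 182329 - 854\right) = -31218 - 7 \left(-427\right) 181274 = -31218 - -541827986 = -31218 + 541827986 = 541796768$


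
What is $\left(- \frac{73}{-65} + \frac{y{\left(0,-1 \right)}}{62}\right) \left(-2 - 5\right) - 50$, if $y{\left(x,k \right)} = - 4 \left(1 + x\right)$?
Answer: $- \frac{115681}{2015} \approx -57.41$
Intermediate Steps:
$y{\left(x,k \right)} = -4 - 4 x$
$\left(- \frac{73}{-65} + \frac{y{\left(0,-1 \right)}}{62}\right) \left(-2 - 5\right) - 50 = \left(- \frac{73}{-65} + \frac{-4 - 0}{62}\right) \left(-2 - 5\right) - 50 = \left(\left(-73\right) \left(- \frac{1}{65}\right) + \left(-4 + 0\right) \frac{1}{62}\right) \left(-2 - 5\right) - 50 = \left(\frac{73}{65} - \frac{2}{31}\right) \left(-7\right) - 50 = \frac{2133}{2015} \left(-7\right) - 50 = - \frac{14931}{2015} - 50 = - \frac{115681}{2015}$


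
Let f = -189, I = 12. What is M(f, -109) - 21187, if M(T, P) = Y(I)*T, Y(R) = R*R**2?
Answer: -347779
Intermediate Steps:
Y(R) = R**3
M(T, P) = 1728*T (M(T, P) = 12**3*T = 1728*T)
M(f, -109) - 21187 = 1728*(-189) - 21187 = -326592 - 21187 = -347779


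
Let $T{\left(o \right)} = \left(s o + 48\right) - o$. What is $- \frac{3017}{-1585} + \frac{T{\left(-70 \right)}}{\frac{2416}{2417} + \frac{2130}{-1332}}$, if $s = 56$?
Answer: $\frac{3234456659191}{509867555} \approx 6343.7$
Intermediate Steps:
$T{\left(o \right)} = 48 + 55 o$ ($T{\left(o \right)} = \left(56 o + 48\right) - o = \left(48 + 56 o\right) - o = 48 + 55 o$)
$- \frac{3017}{-1585} + \frac{T{\left(-70 \right)}}{\frac{2416}{2417} + \frac{2130}{-1332}} = - \frac{3017}{-1585} + \frac{48 + 55 \left(-70\right)}{\frac{2416}{2417} + \frac{2130}{-1332}} = \left(-3017\right) \left(- \frac{1}{1585}\right) + \frac{48 - 3850}{2416 \cdot \frac{1}{2417} + 2130 \left(- \frac{1}{1332}\right)} = \frac{3017}{1585} - \frac{3802}{\frac{2416}{2417} - \frac{355}{222}} = \frac{3017}{1585} - \frac{3802}{- \frac{321683}{536574}} = \frac{3017}{1585} - - \frac{2040054348}{321683} = \frac{3017}{1585} + \frac{2040054348}{321683} = \frac{3234456659191}{509867555}$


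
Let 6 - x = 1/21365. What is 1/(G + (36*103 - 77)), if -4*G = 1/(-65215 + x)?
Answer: 5572761144/20234695735229 ≈ 0.00027541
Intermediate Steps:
x = 128189/21365 (x = 6 - 1/21365 = 128189/21365 ≈ 6.0000)
G = 21365/5572761144 (G = -1/(4*(-65215 + 128189/21365)) = -1/(4*(-1393190286/21365)) = -¼*(-21365/1393190286) = 21365/5572761144 ≈ 3.8338e-6)
1/(G + (36*103 - 77)) = 1/(21365/5572761144 + (36*103 - 77)) = 1/(21365/5572761144 + (3708 - 77)) = 1/(21365/5572761144 + 3631) = 1/(20234695735229/5572761144) = 5572761144/20234695735229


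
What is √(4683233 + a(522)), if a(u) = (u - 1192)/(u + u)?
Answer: √141789542878/174 ≈ 2164.1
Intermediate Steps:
a(u) = (-1192 + u)/(2*u) (a(u) = (-1192 + u)/((2*u)) = (-1192 + u)*(1/(2*u)) = (-1192 + u)/(2*u))
√(4683233 + a(522)) = √(4683233 + (½)*(-1192 + 522)/522) = √(4683233 + (½)*(1/522)*(-670)) = √(4683233 - 335/522) = √(2444647291/522) = √141789542878/174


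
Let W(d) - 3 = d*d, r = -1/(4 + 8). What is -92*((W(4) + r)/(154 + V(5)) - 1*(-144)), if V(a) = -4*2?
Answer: -5807845/438 ≈ -13260.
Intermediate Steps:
r = -1/12 ≈ -0.083333
V(a) = -8
W(d) = 3 + d² (W(d) = 3 + d*d = 3 + d²)
-92*((W(4) + r)/(154 + V(5)) - 1*(-144)) = -92*(((3 + 4²) - 1/12)/(154 - 8) - 1*(-144)) = -92*(((3 + 16) - 1/12)/146 + 144) = -92*((19 - 1/12)*(1/146) + 144) = -92*((227/12)*(1/146) + 144) = -92*(227/1752 + 144) = -92*252515/1752 = -5807845/438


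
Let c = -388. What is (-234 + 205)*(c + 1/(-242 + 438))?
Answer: 2205363/196 ≈ 11252.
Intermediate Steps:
(-234 + 205)*(c + 1/(-242 + 438)) = (-234 + 205)*(-388 + 1/(-242 + 438)) = -29*(-388 + 1/196) = -29*(-76047/196) = 2205363/196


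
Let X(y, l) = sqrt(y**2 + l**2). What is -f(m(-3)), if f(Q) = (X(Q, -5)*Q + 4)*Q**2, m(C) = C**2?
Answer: -324 - 729*sqrt(106) ≈ -7829.5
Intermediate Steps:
X(y, l) = sqrt(l**2 + y**2)
f(Q) = Q**2*(4 + Q*sqrt(25 + Q**2)) (f(Q) = (sqrt((-5)**2 + Q**2)*Q + 4)*Q**2 = (sqrt(25 + Q**2)*Q + 4)*Q**2 = (Q*sqrt(25 + Q**2) + 4)*Q**2 = (4 + Q*sqrt(25 + Q**2))*Q**2 = Q**2*(4 + Q*sqrt(25 + Q**2)))
-f(m(-3)) = -((-3)**2)**2*(4 + (-3)**2*sqrt(25 + ((-3)**2)**2)) = -9**2*(4 + 9*sqrt(25 + 9**2)) = -81*(4 + 9*sqrt(25 + 81)) = -81*(4 + 9*sqrt(106)) = -(324 + 729*sqrt(106)) = -324 - 729*sqrt(106)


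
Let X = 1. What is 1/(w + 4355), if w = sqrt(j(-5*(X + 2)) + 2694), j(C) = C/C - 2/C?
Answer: 65325/284449948 - sqrt(606405)/284449948 ≈ 0.00022692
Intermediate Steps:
j(C) = 1 - 2/C
w = sqrt(606405)/15 (w = sqrt((-2 - 5*(1 + 2))/((-5*(1 + 2))) + 2694) = sqrt((-2 - 5*3)/((-5*3)) + 2694) = sqrt((-2 - 15)/(-15) + 2694) = sqrt(-1/15*(-17) + 2694) = sqrt(17/15 + 2694) = sqrt(40427/15) = sqrt(606405)/15 ≈ 51.915)
1/(w + 4355) = 1/(sqrt(606405)/15 + 4355) = 1/(4355 + sqrt(606405)/15)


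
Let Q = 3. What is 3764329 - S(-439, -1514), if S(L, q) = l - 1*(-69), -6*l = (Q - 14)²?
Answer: 22585681/6 ≈ 3.7643e+6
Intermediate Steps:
l = -121/6 (l = -(3 - 14)²/6 = -⅙*(-11)² = -⅙*121 = -121/6 ≈ -20.167)
S(L, q) = 293/6 (S(L, q) = -121/6 - 1*(-69) = -121/6 + 69 = 293/6)
3764329 - S(-439, -1514) = 3764329 - 1*293/6 = 3764329 - 293/6 = 22585681/6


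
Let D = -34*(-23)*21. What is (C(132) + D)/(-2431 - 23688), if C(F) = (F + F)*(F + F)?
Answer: -86118/26119 ≈ -3.2971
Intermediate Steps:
C(F) = 4*F² (C(F) = (2*F)*(2*F) = 4*F²)
D = 16422 (D = 782*21 = 16422)
(C(132) + D)/(-2431 - 23688) = (4*132² + 16422)/(-2431 - 23688) = (4*17424 + 16422)/(-26119) = (69696 + 16422)*(-1/26119) = 86118*(-1/26119) = -86118/26119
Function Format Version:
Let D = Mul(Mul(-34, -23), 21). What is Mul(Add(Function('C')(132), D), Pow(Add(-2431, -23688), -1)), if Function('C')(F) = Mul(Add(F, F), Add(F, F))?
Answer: Rational(-86118, 26119) ≈ -3.2971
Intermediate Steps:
Function('C')(F) = Mul(4, Pow(F, 2)) (Function('C')(F) = Mul(Mul(2, F), Mul(2, F)) = Mul(4, Pow(F, 2)))
D = 16422 (D = Mul(782, 21) = 16422)
Mul(Add(Function('C')(132), D), Pow(Add(-2431, -23688), -1)) = Mul(Add(Mul(4, Pow(132, 2)), 16422), Pow(Add(-2431, -23688), -1)) = Mul(Add(Mul(4, 17424), 16422), Pow(-26119, -1)) = Mul(Add(69696, 16422), Rational(-1, 26119)) = Mul(86118, Rational(-1, 26119)) = Rational(-86118, 26119)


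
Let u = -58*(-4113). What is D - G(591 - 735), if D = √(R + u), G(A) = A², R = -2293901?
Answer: -20736 + I*√2055347 ≈ -20736.0 + 1433.6*I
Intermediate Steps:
u = 238554
D = I*√2055347 (D = √(-2293901 + 238554) = √(-2055347) = I*√2055347 ≈ 1433.6*I)
D - G(591 - 735) = I*√2055347 - (591 - 735)² = I*√2055347 - 1*(-144)² = I*√2055347 - 1*20736 = I*√2055347 - 20736 = -20736 + I*√2055347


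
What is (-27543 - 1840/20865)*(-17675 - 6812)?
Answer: 2814469836509/4173 ≈ 6.7445e+8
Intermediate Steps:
(-27543 - 1840/20865)*(-17675 - 6812) = (-27543 - 1840*1/20865)*(-24487) = (-27543 - 368/4173)*(-24487) = -114937307/4173*(-24487) = 2814469836509/4173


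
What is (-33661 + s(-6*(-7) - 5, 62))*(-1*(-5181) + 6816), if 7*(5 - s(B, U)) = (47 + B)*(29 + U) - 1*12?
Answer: -2917958328/7 ≈ -4.1685e+8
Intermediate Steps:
s(B, U) = 47/7 - (29 + U)*(47 + B)/7 (s(B, U) = 5 - ((47 + B)*(29 + U) - 1*12)/7 = 5 - ((29 + U)*(47 + B) - 12)/7 = 5 - (-12 + (29 + U)*(47 + B))/7 = 5 + (12/7 - (29 + U)*(47 + B)/7) = 47/7 - (29 + U)*(47 + B)/7)
(-33661 + s(-6*(-7) - 5, 62))*(-1*(-5181) + 6816) = (-33661 + (-188 - 47/7*62 - 29*(-6*(-7) - 5)/7 - 1/7*(-6*(-7) - 5)*62))*(-1*(-5181) + 6816) = (-33661 + (-188 - 2914/7 - 29*(42 - 5)/7 - 1/7*(42 - 5)*62))*(5181 + 6816) = (-33661 + (-188 - 2914/7 - 29/7*37 - 1/7*37*62))*11997 = (-33661 + (-188 - 2914/7 - 1073/7 - 2294/7))*11997 = (-33661 - 7597/7)*11997 = -243224/7*11997 = -2917958328/7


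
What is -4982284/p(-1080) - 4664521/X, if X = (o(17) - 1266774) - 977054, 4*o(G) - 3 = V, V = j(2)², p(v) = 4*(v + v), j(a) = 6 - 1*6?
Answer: 11219686067879/19386667440 ≈ 578.73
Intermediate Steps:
j(a) = 0 (j(a) = 6 - 6 = 0)
p(v) = 8*v (p(v) = 4*(2*v) = 8*v)
V = 0 (V = 0² = 0)
o(G) = ¾ (o(G) = ¾ + (¼)*0 = ¾ + 0 = ¾)
X = -8975309/4 (X = (¾ - 1266774) - 977054 = -5067093/4 - 977054 = -8975309/4 ≈ -2.2438e+6)
-4982284/p(-1080) - 4664521/X = -4982284/(8*(-1080)) - 4664521/(-8975309/4) = -4982284/(-8640) - 4664521*(-4/8975309) = -4982284*(-1/8640) + 18658084/8975309 = 1245571/2160 + 18658084/8975309 = 11219686067879/19386667440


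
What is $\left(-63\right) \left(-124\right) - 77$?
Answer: $7735$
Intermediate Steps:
$\left(-63\right) \left(-124\right) - 77 = 7812 - 77 = 7735$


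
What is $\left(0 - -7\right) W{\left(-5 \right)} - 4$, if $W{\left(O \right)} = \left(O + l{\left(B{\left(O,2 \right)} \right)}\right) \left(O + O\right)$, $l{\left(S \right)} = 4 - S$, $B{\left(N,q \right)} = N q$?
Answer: $-634$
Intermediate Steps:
$W{\left(O \right)} = 2 O \left(4 - O\right)$ ($W{\left(O \right)} = \left(O - \left(-4 + O 2\right)\right) \left(O + O\right) = \left(O - \left(-4 + 2 O\right)\right) 2 O = \left(4 - O\right) 2 O = 2 O \left(4 - O\right)$)
$\left(0 - -7\right) W{\left(-5 \right)} - 4 = \left(0 - -7\right) 2 \left(-5\right) \left(4 - -5\right) - 4 = \left(0 + 7\right) 2 \left(-5\right) \left(4 + 5\right) - 4 = 7 \cdot 2 \left(-5\right) 9 - 4 = 7 \left(-90\right) - 4 = -630 - 4 = -634$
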